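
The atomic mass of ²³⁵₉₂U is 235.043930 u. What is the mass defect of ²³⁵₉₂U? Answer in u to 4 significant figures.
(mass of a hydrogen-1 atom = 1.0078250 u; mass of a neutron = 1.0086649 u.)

1.915 u

Total constituent mass: 92 × 1.0078250 + 143 × 1.0086649 = 236.9589807 u
Mass defect Δm = 236.9589807 − 235.043930 = 1.9150507 u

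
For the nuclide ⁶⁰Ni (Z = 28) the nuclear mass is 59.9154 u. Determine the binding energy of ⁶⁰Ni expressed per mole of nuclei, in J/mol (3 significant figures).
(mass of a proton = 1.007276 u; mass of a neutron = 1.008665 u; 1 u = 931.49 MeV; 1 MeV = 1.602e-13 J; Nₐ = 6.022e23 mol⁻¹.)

5.08e+13 J/mol

With 28 protons and 32 neutrons (A = 60):
Σm = 28·m_p + 32·m_n = 28.203728 + 32.277280 = 60.481008 u
Mass defect Δm = 60.481008 − 59.9154 = 0.565608 u
Converting to energy: 0.565608 u × 931.49 MeV/u = 526.858 MeV
Per nucleus in joules: 526.858 MeV × 1.602e-13 J/MeV = 8.4403e-11 J
Per mole: 8.4403e-11 J × 6.022e23 mol⁻¹ = 5.0827e+13 J/mol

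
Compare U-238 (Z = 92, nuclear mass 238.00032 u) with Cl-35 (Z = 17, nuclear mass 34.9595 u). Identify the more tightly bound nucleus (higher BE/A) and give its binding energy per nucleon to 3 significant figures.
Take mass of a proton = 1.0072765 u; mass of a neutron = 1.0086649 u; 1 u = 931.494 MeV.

Cl-35; 8.52 MeV/nucleon

U-238: Σm = 92(1.0072765) + 146(1.0086649) = 239.9345134 u; Δm = 1.9341934 u; E_B = 1801.7 MeV; E_B/A = 7.570 MeV
Cl-35: Σm = 17(1.0072765) + 18(1.0086649) = 35.2796687 u; Δm = 0.3201687 u; E_B = 298.24 MeV; E_B/A = 8.521 MeV
Cl-35 has the higher binding energy per nucleon, so it is the more tightly bound nucleus.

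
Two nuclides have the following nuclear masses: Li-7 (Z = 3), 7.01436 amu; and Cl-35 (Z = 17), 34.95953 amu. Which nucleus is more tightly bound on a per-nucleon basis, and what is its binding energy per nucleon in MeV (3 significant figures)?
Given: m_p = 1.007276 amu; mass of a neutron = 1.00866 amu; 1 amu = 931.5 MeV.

Cl-35; 8.52 MeV/nucleon

Li-7: Σm = 3(1.007276) + 4(1.00866) = 7.056468 amu; Δm = 0.042108 amu; E_B = 39.224 MeV; E_B/A = 5.603 MeV
Cl-35: Σm = 17(1.007276) + 18(1.00866) = 35.279572 amu; Δm = 0.320042 amu; E_B = 298.12 MeV; E_B/A = 8.518 MeV
Cl-35 has the higher binding energy per nucleon, so it is the more tightly bound nucleus.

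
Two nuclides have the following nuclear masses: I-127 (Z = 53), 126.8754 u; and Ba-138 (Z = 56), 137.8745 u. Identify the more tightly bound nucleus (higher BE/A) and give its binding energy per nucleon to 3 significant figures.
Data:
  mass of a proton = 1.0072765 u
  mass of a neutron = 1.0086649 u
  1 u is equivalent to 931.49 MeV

I-127; 8.45 MeV/nucleon

I-127: Σm = 53(1.0072765) + 74(1.0086649) = 128.0268571 u; Δm = 1.1514571 u; E_B = 1072.57 MeV; E_B/A = 8.445 MeV
Ba-138: Σm = 56(1.0072765) + 82(1.0086649) = 139.1180058 u; Δm = 1.2435058 u; E_B = 1158.31 MeV; E_B/A = 8.394 MeV
I-127 has the higher binding energy per nucleon, so it is the more tightly bound nucleus.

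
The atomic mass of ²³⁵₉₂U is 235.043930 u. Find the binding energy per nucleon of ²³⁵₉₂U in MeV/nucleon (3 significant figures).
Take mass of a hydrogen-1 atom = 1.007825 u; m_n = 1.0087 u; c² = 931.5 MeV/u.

Z = 92, so N = A − Z = 235 − 92 = 143.
Total constituent mass: 92 × 1.007825 + 143 × 1.0087 = 236.964000 u
Δm = 236.964000 − 235.043930 = 1.920070 u
E_B = 1.920070 × 931.5 = 1788.55 MeV
BE/A = 1788.55 MeV / 235 = 7.611 MeV/nucleon

7.61 MeV/nucleon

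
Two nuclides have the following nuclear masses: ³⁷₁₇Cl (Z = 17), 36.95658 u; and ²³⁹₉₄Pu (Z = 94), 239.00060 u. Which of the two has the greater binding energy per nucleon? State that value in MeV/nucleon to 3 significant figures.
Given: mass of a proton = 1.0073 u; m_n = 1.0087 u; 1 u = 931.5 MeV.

³⁷₁₇Cl: Σm = 17(1.0073) + 20(1.0087) = 37.2981 u; Δm = 0.34152 u; E_B = 318.13 MeV; E_B/A = 8.598 MeV
²³⁹₉₄Pu: Σm = 94(1.0073) + 145(1.0087) = 240.9477 u; Δm = 1.94710 u; E_B = 1813.7 MeV; E_B/A = 7.589 MeV
³⁷₁₇Cl has the higher binding energy per nucleon, so it is the more tightly bound nucleus.

³⁷₁₇Cl; 8.60 MeV/nucleon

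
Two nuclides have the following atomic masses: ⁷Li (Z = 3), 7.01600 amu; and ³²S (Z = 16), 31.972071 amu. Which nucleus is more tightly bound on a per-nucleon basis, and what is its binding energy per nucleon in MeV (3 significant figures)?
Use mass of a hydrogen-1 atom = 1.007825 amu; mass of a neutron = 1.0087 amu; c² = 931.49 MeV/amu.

³²S; 8.51 MeV/nucleon

⁷Li: Σm = 3(1.007825) + 4(1.0087) = 7.058275 amu; Δm = 0.042275 amu; E_B = 39.379 MeV; E_B/A = 5.626 MeV
³²S: Σm = 16(1.007825) + 16(1.0087) = 32.264400 amu; Δm = 0.292329 amu; E_B = 272.30 MeV; E_B/A = 8.509 MeV
³²S has the higher binding energy per nucleon, so it is the more tightly bound nucleus.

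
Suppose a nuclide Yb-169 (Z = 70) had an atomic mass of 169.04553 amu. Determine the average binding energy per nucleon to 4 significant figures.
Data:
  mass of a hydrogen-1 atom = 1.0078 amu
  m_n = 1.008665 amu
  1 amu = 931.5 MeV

7.487 MeV/nucleon

With 70 protons and 99 neutrons (A = 169):
Mass of separated nucleons = 70(1.0078) + 99(1.008665) = 70.5460 + 99.857835 = 170.403835 amu
The mass defect is 170.403835 − 169.04553 = 1.358305 amu.
Binding energy = Δm·c² = 1.358305 × 931.5 MeV/amu = 1265.26 MeV
BE/A = 1265.26 MeV / 169 = 7.487 MeV/nucleon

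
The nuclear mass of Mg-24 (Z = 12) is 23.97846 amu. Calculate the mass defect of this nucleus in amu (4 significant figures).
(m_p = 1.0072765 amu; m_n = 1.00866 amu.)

0.2128 amu

Z = 12, so N = A − Z = 24 − 12 = 12.
Σm = 12·m_p + 12·m_n = 12.0873180 + 12.10392 = 24.1912380 amu
Δm = 24.1912380 − 23.97846 = 0.2127780 amu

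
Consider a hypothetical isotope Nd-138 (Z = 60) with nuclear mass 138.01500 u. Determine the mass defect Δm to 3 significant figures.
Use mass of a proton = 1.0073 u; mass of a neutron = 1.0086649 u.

1.10 u

Total constituent mass: 60 × 1.0073 + 78 × 1.0086649 = 139.1138622 u
Δm = 139.1138622 − 138.01500 = 1.0988622 u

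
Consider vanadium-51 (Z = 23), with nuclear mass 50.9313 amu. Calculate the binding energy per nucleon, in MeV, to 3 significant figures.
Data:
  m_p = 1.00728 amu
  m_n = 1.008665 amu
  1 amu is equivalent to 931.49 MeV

Mass of separated nucleons = 23(1.00728) + 28(1.008665) = 23.16744 + 28.242620 = 51.410060 amu
The mass defect is 51.410060 − 50.9313 = 0.478760 amu.
E_B = 0.478760 × 931.49 = 445.960 MeV
Dividing by A = 51 gives 8.744 MeV per nucleon.

8.74 MeV/nucleon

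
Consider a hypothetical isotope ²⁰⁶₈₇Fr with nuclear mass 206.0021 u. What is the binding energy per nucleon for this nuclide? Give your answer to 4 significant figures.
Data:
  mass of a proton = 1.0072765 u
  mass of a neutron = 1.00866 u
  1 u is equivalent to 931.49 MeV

The nucleus contains 87 protons and 206 − 87 = 119 neutrons.
Σm = 87·m_p + 119·m_n = 87.6330555 + 120.03054 = 207.6635955 u
Δm = 207.6635955 − 206.0021 = 1.6614955 u
E_B = 1.6614955 × 931.49 = 1547.67 MeV
Dividing by A = 206 gives 7.513 MeV per nucleon.

7.513 MeV/nucleon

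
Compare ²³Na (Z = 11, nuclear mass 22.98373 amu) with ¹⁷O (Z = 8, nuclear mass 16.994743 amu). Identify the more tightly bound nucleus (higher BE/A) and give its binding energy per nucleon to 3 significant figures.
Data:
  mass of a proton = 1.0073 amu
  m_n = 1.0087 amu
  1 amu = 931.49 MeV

²³Na: Σm = 11(1.0073) + 12(1.0087) = 23.1847 amu; Δm = 0.20097 amu; E_B = 187.20 MeV; E_B/A = 8.139 MeV
¹⁷O: Σm = 8(1.0073) + 9(1.0087) = 17.1367 amu; Δm = 0.141957 amu; E_B = 132.23 MeV; E_B/A = 7.778 MeV
²³Na has the higher binding energy per nucleon, so it is the more tightly bound nucleus.

²³Na; 8.14 MeV/nucleon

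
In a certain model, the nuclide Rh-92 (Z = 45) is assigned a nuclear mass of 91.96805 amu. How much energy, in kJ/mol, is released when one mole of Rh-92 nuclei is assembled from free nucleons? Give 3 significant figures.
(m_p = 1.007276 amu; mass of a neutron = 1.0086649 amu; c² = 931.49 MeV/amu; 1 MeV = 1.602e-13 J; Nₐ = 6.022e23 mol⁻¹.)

Total constituent mass: 45 × 1.007276 + 47 × 1.0086649 = 92.7346703 amu
Δm = 92.7346703 − 91.96805 = 0.7666203 amu
Binding energy = Δm·c² = 0.7666203 × 931.49 MeV/amu = 714.099 MeV
Per nucleus in joules: 714.099 MeV × 1.602e-13 J/MeV = 1.1440e-10 J
Per mole: 1.1440e-10 J × 6.022e23 mol⁻¹ = 6.8892e+13 J/mol

6.89e+10 kJ/mol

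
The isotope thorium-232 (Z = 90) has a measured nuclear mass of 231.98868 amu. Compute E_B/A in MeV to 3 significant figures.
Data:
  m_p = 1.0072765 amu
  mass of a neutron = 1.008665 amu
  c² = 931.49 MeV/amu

Mass of separated nucleons = 90(1.0072765) + 142(1.008665) = 90.6548850 + 143.230430 = 233.8853150 amu
Δm = 233.8853150 − 231.98868 = 1.8966350 amu
Binding energy = Δm·c² = 1.8966350 × 931.49 MeV/amu = 1766.70 MeV
BE/A = 1766.70 MeV / 232 = 7.615 MeV/nucleon

7.62 MeV/nucleon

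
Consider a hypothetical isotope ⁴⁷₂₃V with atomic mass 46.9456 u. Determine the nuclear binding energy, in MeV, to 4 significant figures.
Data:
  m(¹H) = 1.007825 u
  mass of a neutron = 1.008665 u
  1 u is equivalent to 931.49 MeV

Total constituent mass: 23 × 1.007825 + 24 × 1.008665 = 47.387935 u
The mass defect is 47.387935 − 46.9456 = 0.442335 u.
Binding energy = Δm·c² = 0.442335 × 931.49 MeV/u = 412.031 MeV

412.0 MeV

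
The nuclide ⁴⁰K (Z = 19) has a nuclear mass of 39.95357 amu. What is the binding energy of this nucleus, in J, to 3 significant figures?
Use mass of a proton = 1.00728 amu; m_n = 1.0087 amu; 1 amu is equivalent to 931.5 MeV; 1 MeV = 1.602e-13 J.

5.48e-11 J

The nucleus contains 19 protons and 40 − 19 = 21 neutrons.
Total constituent mass: 19 × 1.00728 + 21 × 1.0087 = 40.32102 amu
Mass defect Δm = 40.32102 − 39.95357 = 0.36745 amu
Binding energy = Δm·c² = 0.36745 × 931.5 MeV/amu = 342.280 MeV
In joules: 342.280 MeV × 1.602e-13 J/MeV = 5.4833e-11 J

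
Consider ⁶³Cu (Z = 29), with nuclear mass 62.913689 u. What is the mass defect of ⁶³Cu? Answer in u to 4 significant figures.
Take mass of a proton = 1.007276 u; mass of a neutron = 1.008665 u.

0.5919 u

Mass of separated nucleons = 29(1.007276) + 34(1.008665) = 29.211004 + 34.294610 = 63.505614 u
Δm = 63.505614 − 62.913689 = 0.591925 u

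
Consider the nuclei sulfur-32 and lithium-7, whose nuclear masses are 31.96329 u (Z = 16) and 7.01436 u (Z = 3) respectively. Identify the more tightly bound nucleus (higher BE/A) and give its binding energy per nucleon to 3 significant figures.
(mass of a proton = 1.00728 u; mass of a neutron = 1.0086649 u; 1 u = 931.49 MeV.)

sulfur-32: Σm = 16(1.00728) + 16(1.0086649) = 32.2551184 u; Δm = 0.2918284 u; E_B = 271.8352 MeV; E_B/A = 8.4949 MeV
lithium-7: Σm = 3(1.00728) + 4(1.0086649) = 7.0564996 u; Δm = 0.0421396 u; E_B = 39.253 MeV; E_B/A = 5.608 MeV
sulfur-32 has the higher binding energy per nucleon, so it is the more tightly bound nucleus.

sulfur-32; 8.49 MeV/nucleon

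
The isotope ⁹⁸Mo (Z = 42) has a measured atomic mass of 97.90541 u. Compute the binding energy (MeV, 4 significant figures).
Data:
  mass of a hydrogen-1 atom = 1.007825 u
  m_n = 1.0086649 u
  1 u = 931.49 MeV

846.2 MeV

Σm = 42·m(¹H) + 56·m_n = 42.328650 + 56.4852344 = 98.8138844 u
The mass defect is 98.8138844 − 97.90541 = 0.9084744 u.
E_B = 0.9084744 × 931.49 = 846.235 MeV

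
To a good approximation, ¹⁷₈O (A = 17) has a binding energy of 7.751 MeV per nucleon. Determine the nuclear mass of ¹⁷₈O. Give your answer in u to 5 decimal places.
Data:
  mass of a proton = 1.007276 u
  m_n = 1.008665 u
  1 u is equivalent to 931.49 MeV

16.99473 u

Total binding energy = 17 × 7.751 = 131.767 MeV
Mass defect = 131.767 MeV / (931.49 MeV/u) = 0.1414583 u
Constituent mass = 8(1.007276) + 9(1.008665) = 17.136193 u
Nuclear mass = 17.136193 − 0.1414583 = 16.9947347 u ≈ 16.99473 u (to 5 decimal places)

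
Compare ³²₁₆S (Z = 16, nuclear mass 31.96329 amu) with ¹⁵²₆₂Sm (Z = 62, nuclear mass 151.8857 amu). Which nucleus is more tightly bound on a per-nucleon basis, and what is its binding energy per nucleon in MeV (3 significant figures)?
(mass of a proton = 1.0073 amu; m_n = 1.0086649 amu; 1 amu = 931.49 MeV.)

³²₁₆S; 8.50 MeV/nucleon

³²₁₆S: Σm = 16(1.0073) + 16(1.0086649) = 32.2554384 amu; Δm = 0.2921484 amu; E_B = 272.13 MeV; E_B/A = 8.504 MeV
¹⁵²₆₂Sm: Σm = 62(1.0073) + 90(1.0086649) = 153.2324410 amu; Δm = 1.3467410 amu; E_B = 1254.5 MeV; E_B/A = 8.253 MeV
³²₁₆S has the higher binding energy per nucleon, so it is the more tightly bound nucleus.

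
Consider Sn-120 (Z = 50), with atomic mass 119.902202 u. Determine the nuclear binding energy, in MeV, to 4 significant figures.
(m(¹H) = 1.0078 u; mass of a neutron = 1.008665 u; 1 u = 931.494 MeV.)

1019 MeV

Mass of separated nucleons = 50(1.0078) + 70(1.008665) = 50.3900 + 70.606550 = 120.996550 u
Δm = 120.996550 − 119.902202 = 1.094348 u
E_B = 1.094348 × 931.494 = 1019.38 MeV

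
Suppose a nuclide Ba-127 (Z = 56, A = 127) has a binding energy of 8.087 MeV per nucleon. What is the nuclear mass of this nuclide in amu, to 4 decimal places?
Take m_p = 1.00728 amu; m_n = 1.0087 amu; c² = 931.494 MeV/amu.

Total binding energy = 127 × 8.087 = 1027.049 MeV
Mass defect = 1027.049 MeV / (931.494 MeV/amu) = 1.102583 amu
Constituent mass = 56(1.00728) + 71(1.0087) = 128.02538 amu
Nuclear mass = 128.02538 − 1.102583 = 126.922797 amu ≈ 126.9228 amu (to 4 decimal places)

126.9228 amu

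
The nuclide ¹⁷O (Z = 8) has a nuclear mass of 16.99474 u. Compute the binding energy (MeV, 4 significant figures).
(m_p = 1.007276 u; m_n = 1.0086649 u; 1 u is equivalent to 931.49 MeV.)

The nucleus contains 8 protons and 17 − 8 = 9 neutrons.
Total constituent mass: 8 × 1.007276 + 9 × 1.0086649 = 17.1361921 u
The mass defect is 17.1361921 − 16.99474 = 0.1414521 u.
E_B = 0.1414521 × 931.49 = 131.761 MeV

131.8 MeV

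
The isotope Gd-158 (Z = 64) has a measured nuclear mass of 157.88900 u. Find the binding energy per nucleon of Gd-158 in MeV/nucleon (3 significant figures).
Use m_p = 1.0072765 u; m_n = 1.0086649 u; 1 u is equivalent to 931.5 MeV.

8.20 MeV/nucleon

The nucleus contains 64 protons and 158 − 64 = 94 neutrons.
Mass of separated nucleons = 64(1.0072765) + 94(1.0086649) = 64.4656960 + 94.8145006 = 159.2801966 u
Mass defect Δm = 159.2801966 − 157.88900 = 1.3911966 u
Converting to energy: 1.3911966 u × 931.5 MeV/u = 1295.90 MeV
BE/A = 1295.90 MeV / 158 = 8.202 MeV/nucleon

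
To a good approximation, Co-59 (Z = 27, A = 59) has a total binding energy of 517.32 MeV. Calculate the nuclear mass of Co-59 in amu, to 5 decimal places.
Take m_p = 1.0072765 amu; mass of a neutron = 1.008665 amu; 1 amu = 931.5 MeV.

Mass defect = 517.32 MeV / (931.5 MeV/amu) = 0.5553623 amu
Constituent mass = 27(1.0072765) + 32(1.008665) = 59.4737455 amu
Nuclear mass = 59.4737455 − 0.5553623 = 58.9183832 amu ≈ 58.91838 amu (to 5 decimal places)

58.91838 amu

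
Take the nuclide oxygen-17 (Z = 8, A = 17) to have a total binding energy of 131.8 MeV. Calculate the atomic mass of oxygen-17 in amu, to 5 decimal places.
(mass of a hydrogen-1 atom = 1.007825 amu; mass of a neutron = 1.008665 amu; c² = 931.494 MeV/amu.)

Mass defect = 131.8 MeV / (931.494 MeV/amu) = 0.1414931 amu
Constituent mass = 8(1.007825) + 9(1.008665) = 17.140585 amu
Atomic mass = 17.140585 − 0.1414931 = 16.9990919 amu ≈ 16.99909 amu (to 5 decimal places)

16.99909 amu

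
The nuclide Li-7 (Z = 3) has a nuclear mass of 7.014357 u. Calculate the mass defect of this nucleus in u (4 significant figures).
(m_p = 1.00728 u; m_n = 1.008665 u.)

The nucleus contains 3 protons and 7 − 3 = 4 neutrons.
Mass of separated nucleons = 3(1.00728) + 4(1.008665) = 3.02184 + 4.034660 = 7.056500 u
Mass defect Δm = 7.056500 − 7.014357 = 0.042143 u

0.04214 u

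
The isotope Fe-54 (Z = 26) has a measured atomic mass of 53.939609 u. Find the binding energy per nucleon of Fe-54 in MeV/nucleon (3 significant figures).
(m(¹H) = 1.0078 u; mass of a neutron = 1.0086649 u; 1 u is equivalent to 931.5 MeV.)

The nucleus contains 26 protons and 54 − 26 = 28 neutrons.
Σm = 26·m(¹H) + 28·m_n = 26.2028 + 28.2426172 = 54.4454172 u
The mass defect is 54.4454172 − 53.939609 = 0.5058082 u.
Binding energy = Δm·c² = 0.5058082 × 931.5 MeV/u = 471.160 MeV
Dividing by A = 54 gives 8.725 MeV per nucleon.

8.73 MeV/nucleon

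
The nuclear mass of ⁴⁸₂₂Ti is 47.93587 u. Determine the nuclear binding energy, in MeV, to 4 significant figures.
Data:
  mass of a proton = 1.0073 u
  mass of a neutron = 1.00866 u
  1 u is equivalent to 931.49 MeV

419.1 MeV

Mass of separated nucleons = 22(1.0073) + 26(1.00866) = 22.1606 + 26.22516 = 48.38576 u
Mass defect Δm = 48.38576 − 47.93587 = 0.44989 u
Converting to energy: 0.44989 u × 931.49 MeV/u = 419.068 MeV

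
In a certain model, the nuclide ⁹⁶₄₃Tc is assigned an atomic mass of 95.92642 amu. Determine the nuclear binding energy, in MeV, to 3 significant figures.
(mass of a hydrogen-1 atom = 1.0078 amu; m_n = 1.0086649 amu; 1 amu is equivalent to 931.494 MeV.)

809 MeV

Z = 43, so N = A − Z = 96 − 43 = 53.
Mass of separated nucleons = 43(1.0078) + 53(1.0086649) = 43.3354 + 53.4592397 = 96.7946397 amu
The mass defect is 96.7946397 − 95.92642 = 0.8682197 amu.
E_B = 0.8682197 × 931.494 = 808.741 MeV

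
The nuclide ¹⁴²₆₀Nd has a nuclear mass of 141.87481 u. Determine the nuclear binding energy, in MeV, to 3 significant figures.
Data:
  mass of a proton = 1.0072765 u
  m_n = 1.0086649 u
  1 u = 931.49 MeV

The nucleus contains 60 protons and 142 − 60 = 82 neutrons.
Total constituent mass: 60 × 1.0072765 + 82 × 1.0086649 = 143.1471118 u
Δm = 143.1471118 − 141.87481 = 1.2723018 u
Converting to energy: 1.2723018 u × 931.49 MeV/u = 1185.14 MeV

1190 MeV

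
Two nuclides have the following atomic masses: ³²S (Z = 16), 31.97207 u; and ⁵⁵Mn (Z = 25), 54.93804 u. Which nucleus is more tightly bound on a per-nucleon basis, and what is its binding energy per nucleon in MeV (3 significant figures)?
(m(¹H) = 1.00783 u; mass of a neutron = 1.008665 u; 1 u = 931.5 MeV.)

⁵⁵Mn; 8.77 MeV/nucleon

³²S: Σm = 16(1.00783) + 16(1.008665) = 32.263920 u; Δm = 0.291850 u; E_B = 271.86 MeV; E_B/A = 8.496 MeV
⁵⁵Mn: Σm = 25(1.00783) + 30(1.008665) = 55.455700 u; Δm = 0.517660 u; E_B = 482.20 MeV; E_B/A = 8.767 MeV
⁵⁵Mn has the higher binding energy per nucleon, so it is the more tightly bound nucleus.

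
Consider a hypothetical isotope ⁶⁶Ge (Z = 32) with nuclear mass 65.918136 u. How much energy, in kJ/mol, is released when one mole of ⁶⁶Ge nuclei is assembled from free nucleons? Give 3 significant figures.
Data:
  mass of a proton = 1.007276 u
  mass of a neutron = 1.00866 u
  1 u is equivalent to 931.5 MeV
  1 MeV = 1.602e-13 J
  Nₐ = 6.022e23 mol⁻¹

With 32 protons and 34 neutrons (A = 66):
Total constituent mass: 32 × 1.007276 + 34 × 1.00866 = 66.527272 u
Δm = 66.527272 − 65.918136 = 0.609136 u
Binding energy = Δm·c² = 0.609136 × 931.5 MeV/u = 567.410 MeV
Per nucleus in joules: 567.410 MeV × 1.602e-13 J/MeV = 9.0899e-11 J
Per mole: 9.0899e-11 J × 6.022e23 mol⁻¹ = 5.4739e+13 J/mol

5.47e+10 kJ/mol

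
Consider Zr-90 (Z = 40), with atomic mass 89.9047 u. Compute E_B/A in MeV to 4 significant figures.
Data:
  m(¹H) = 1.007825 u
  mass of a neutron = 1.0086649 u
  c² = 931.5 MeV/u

8.710 MeV/nucleon

Total constituent mass: 40 × 1.007825 + 50 × 1.0086649 = 90.7462450 u
The mass defect is 90.7462450 − 89.9047 = 0.8415450 u.
Converting to energy: 0.8415450 u × 931.5 MeV/u = 783.899 MeV
BE/A = 783.899 MeV / 90 = 8.710 MeV/nucleon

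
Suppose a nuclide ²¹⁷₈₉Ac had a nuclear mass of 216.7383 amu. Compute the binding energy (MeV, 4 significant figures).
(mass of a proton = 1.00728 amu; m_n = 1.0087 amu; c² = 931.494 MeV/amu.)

1885 MeV

The nucleus contains 89 protons and 217 − 89 = 128 neutrons.
Total constituent mass: 89 × 1.00728 + 128 × 1.0087 = 218.76152 amu
The mass defect is 218.76152 − 216.7383 = 2.02322 amu.
Binding energy = Δm·c² = 2.02322 × 931.494 MeV/amu = 1884.62 MeV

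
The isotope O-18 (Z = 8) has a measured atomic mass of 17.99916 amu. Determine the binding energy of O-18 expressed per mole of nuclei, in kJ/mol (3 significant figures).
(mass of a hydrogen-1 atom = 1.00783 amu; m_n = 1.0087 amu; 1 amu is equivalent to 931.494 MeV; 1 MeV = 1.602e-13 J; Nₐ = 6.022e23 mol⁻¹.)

The nucleus contains 8 protons and 18 − 8 = 10 neutrons.
Σm = 8·m(¹H) + 10·m_n = 8.06264 + 10.0870 = 18.14964 amu
The mass defect is 18.14964 − 17.99916 = 0.15048 amu.
Binding energy = Δm·c² = 0.15048 × 931.494 MeV/amu = 140.171 MeV
Per nucleus in joules: 140.171 MeV × 1.602e-13 J/MeV = 2.2455e-11 J
Per mole: 2.2455e-11 J × 6.022e23 mol⁻¹ = 1.3522e+13 J/mol

1.35e+10 kJ/mol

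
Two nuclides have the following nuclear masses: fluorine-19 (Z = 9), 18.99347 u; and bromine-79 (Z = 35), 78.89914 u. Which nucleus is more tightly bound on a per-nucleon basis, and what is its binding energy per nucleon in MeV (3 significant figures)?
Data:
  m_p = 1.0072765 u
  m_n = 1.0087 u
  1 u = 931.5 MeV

bromine-79; 8.71 MeV/nucleon

fluorine-19: Σm = 9(1.0072765) + 10(1.0087) = 19.1524885 u; Δm = 0.1590185 u; E_B = 148.13 MeV; E_B/A = 7.796 MeV
bromine-79: Σm = 35(1.0072765) + 44(1.0087) = 79.6374775 u; Δm = 0.7383375 u; E_B = 687.76 MeV; E_B/A = 8.706 MeV
bromine-79 has the higher binding energy per nucleon, so it is the more tightly bound nucleus.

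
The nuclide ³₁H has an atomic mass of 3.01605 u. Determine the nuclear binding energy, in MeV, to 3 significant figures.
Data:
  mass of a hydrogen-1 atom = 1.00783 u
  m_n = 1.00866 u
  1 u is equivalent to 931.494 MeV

The nucleus contains 1 protons and 3 − 1 = 2 neutrons.
Total constituent mass: 1 × 1.00783 + 2 × 1.00866 = 3.02515 u
The mass defect is 3.02515 − 3.01605 = 0.00910 u.
Converting to energy: 0.00910 u × 931.494 MeV/u = 8.47660 MeV

8.48 MeV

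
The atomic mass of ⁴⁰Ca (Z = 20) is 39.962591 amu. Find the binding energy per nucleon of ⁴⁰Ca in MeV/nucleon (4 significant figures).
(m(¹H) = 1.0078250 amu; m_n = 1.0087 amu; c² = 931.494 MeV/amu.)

Mass of separated nucleons = 20(1.0078250) + 20(1.0087) = 20.1565000 + 20.1740 = 40.3305000 amu
Δm = 40.3305000 − 39.962591 = 0.3679090 amu
E_B = 0.3679090 × 931.494 = 342.705 MeV
Dividing by A = 40 gives 8.568 MeV per nucleon.

8.568 MeV/nucleon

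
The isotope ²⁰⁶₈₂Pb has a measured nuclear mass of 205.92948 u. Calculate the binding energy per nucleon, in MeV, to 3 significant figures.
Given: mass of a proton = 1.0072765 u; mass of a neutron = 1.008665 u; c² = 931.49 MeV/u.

The nucleus contains 82 protons and 206 − 82 = 124 neutrons.
Total constituent mass: 82 × 1.0072765 + 124 × 1.008665 = 207.6711330 u
Δm = 207.6711330 − 205.92948 = 1.7416530 u
Converting to energy: 1.7416530 u × 931.49 MeV/u = 1622.33 MeV
Per nucleon: 1622.33 / 206 = 7.875 MeV

7.88 MeV/nucleon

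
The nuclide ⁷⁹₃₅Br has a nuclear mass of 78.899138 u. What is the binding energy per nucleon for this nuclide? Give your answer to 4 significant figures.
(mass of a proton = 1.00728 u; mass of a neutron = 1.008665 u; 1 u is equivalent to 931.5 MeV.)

Z = 35, so N = A − Z = 79 − 35 = 44.
Total constituent mass: 35 × 1.00728 + 44 × 1.008665 = 79.636060 u
Δm = 79.636060 − 78.899138 = 0.736922 u
E_B = 0.736922 × 931.5 = 686.443 MeV
Dividing by A = 79 gives 8.689 MeV per nucleon.

8.689 MeV/nucleon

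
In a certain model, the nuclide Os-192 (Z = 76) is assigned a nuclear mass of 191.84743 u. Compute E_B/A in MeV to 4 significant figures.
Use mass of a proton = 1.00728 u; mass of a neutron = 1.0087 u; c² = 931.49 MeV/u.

8.321 MeV/nucleon

Σm = 76·m_p + 116·m_n = 76.55328 + 117.0092 = 193.56248 u
The mass defect is 193.56248 − 191.84743 = 1.71505 u.
E_B = 1.71505 × 931.49 = 1597.55 MeV
Dividing by A = 192 gives 8.321 MeV per nucleon.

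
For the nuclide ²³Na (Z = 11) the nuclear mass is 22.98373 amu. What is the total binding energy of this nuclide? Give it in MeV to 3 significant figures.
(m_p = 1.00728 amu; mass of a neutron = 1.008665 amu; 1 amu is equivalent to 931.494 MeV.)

187 MeV

The nucleus contains 11 protons and 23 − 11 = 12 neutrons.
Total constituent mass: 11 × 1.00728 + 12 × 1.008665 = 23.184060 amu
Mass defect Δm = 23.184060 − 22.98373 = 0.200330 amu
E_B = 0.200330 × 931.494 = 186.606 MeV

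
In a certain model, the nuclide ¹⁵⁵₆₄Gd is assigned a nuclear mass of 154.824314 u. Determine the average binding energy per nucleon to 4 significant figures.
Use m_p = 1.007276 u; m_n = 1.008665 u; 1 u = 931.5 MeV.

8.593 MeV/nucleon

Mass of separated nucleons = 64(1.007276) + 91(1.008665) = 64.465664 + 91.788515 = 156.254179 u
Mass defect Δm = 156.254179 − 154.824314 = 1.429865 u
Binding energy = Δm·c² = 1.429865 × 931.5 MeV/u = 1331.92 MeV
Per nucleon: 1331.92 / 155 = 8.593 MeV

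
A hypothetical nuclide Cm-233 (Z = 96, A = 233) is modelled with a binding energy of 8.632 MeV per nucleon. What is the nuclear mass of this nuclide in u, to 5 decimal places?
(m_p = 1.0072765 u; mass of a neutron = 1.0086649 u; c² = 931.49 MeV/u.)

232.72645 u

Total binding energy = 233 × 8.632 = 2011.256 MeV
Mass defect = 2011.256 MeV / (931.49 MeV/u) = 2.1591815 u
Constituent mass = 96(1.0072765) + 137(1.0086649) = 234.8856353 u
Nuclear mass = 234.8856353 − 2.1591815 = 232.7264538 u ≈ 232.72645 u (to 5 decimal places)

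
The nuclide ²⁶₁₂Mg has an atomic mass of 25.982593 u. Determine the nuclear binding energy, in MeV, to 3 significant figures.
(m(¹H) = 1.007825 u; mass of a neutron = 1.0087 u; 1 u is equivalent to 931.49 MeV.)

217 MeV

Total constituent mass: 12 × 1.007825 + 14 × 1.0087 = 26.215700 u
The mass defect is 26.215700 − 25.982593 = 0.233107 u.
Converting to energy: 0.233107 u × 931.49 MeV/u = 217.137 MeV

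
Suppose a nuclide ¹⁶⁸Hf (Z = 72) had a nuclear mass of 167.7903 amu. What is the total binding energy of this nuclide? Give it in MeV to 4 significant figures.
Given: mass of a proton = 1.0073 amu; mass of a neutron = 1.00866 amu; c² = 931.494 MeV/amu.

1459 MeV

Z = 72, so N = A − Z = 168 − 72 = 96.
Σm = 72·m_p + 96·m_n = 72.5256 + 96.83136 = 169.35696 amu
Mass defect Δm = 169.35696 − 167.7903 = 1.56666 amu
Converting to energy: 1.56666 amu × 931.494 MeV/amu = 1459.33 MeV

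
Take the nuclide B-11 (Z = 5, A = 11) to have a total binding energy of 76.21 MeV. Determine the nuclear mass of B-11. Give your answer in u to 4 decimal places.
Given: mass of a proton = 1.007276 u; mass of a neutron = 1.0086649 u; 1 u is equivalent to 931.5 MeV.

11.0066 u

Mass defect = 76.21 MeV / (931.5 MeV/u) = 0.081814 u
Constituent mass = 5(1.007276) + 6(1.0086649) = 11.0883694 u
Nuclear mass = 11.0883694 − 0.081814 = 11.0065554 u ≈ 11.0066 u (to 4 decimal places)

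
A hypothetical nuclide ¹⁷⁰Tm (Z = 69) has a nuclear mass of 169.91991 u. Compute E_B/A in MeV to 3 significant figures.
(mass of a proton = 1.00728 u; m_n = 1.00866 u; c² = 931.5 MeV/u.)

Mass of separated nucleons = 69(1.00728) + 101(1.00866) = 69.50232 + 101.87466 = 171.37698 u
Mass defect Δm = 171.37698 − 169.91991 = 1.45707 u
Converting to energy: 1.45707 u × 931.5 MeV/u = 1357.26 MeV
Dividing by A = 170 gives 7.984 MeV per nucleon.

7.98 MeV/nucleon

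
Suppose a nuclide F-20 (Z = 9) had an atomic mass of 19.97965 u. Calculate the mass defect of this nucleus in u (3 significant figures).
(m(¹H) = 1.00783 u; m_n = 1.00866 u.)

0.186 u

Z = 9, so N = A − Z = 20 − 9 = 11.
Total constituent mass: 9 × 1.00783 + 11 × 1.00866 = 20.16573 u
Mass defect Δm = 20.16573 − 19.97965 = 0.18608 u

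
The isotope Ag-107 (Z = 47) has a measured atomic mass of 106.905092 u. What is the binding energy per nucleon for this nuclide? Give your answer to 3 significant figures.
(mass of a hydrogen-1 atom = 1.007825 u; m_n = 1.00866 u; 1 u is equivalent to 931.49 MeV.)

8.55 MeV/nucleon

The nucleus contains 47 protons and 107 − 47 = 60 neutrons.
Total constituent mass: 47 × 1.007825 + 60 × 1.00866 = 107.887375 u
Mass defect Δm = 107.887375 − 106.905092 = 0.982283 u
E_B = 0.982283 × 931.49 = 914.987 MeV
Dividing by A = 107 gives 8.551 MeV per nucleon.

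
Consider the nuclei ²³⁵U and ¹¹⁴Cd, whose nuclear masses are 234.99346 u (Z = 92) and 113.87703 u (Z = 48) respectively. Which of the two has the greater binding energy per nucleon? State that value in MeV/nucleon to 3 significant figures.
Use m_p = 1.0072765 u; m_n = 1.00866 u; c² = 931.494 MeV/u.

¹¹⁴Cd; 8.53 MeV/nucleon

²³⁵U: Σm = 92(1.0072765) + 143(1.00866) = 236.9078180 u; Δm = 1.9143580 u; E_B = 1783.2 MeV; E_B/A = 7.588 MeV
¹¹⁴Cd: Σm = 48(1.0072765) + 66(1.00866) = 114.9208320 u; Δm = 1.0438020 u; E_B = 972.30 MeV; E_B/A = 8.529 MeV
¹¹⁴Cd has the higher binding energy per nucleon, so it is the more tightly bound nucleus.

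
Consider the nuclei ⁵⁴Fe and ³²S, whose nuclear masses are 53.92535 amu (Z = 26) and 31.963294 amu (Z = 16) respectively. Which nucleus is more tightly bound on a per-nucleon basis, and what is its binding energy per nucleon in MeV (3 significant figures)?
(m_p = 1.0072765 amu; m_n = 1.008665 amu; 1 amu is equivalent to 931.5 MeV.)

⁵⁴Fe: Σm = 26(1.0072765) + 28(1.008665) = 54.4318090 amu; Δm = 0.5064590 amu; E_B = 471.77 MeV; E_B/A = 8.736 MeV
³²S: Σm = 16(1.0072765) + 16(1.008665) = 32.2550640 amu; Δm = 0.2917700 amu; E_B = 271.78 MeV; E_B/A = 8.493 MeV
⁵⁴Fe has the higher binding energy per nucleon, so it is the more tightly bound nucleus.

⁵⁴Fe; 8.74 MeV/nucleon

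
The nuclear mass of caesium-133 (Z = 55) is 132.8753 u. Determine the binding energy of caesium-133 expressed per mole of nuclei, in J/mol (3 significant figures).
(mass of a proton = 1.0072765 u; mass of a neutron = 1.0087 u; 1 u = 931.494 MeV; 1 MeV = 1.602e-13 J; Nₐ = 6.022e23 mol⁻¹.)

Total constituent mass: 55 × 1.0072765 + 78 × 1.0087 = 134.0788075 u
Δm = 134.0788075 − 132.8753 = 1.2035075 u
Binding energy = Δm·c² = 1.2035075 × 931.494 MeV/u = 1121.06 MeV
Per nucleus in joules: 1121.06 MeV × 1.602e-13 J/MeV = 1.7959e-10 J
Per mole: 1.7959e-10 J × 6.022e23 mol⁻¹ = 1.0815e+14 J/mol

1.08e+14 J/mol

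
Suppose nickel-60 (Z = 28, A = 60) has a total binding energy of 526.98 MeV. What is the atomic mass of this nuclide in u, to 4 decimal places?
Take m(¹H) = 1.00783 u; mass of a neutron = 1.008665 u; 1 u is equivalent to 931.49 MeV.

59.9308 u

Mass defect = 526.98 MeV / (931.49 MeV/u) = 0.565739 u
Constituent mass = 28(1.00783) + 32(1.008665) = 60.496520 u
Atomic mass = 60.496520 − 0.565739 = 59.930781 u ≈ 59.9308 u (to 4 decimal places)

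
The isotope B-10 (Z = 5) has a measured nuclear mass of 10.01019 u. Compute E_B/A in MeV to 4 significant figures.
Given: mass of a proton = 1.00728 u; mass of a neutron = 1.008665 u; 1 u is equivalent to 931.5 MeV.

6.477 MeV/nucleon

Σm = 5·m_p + 5·m_n = 5.03640 + 5.043325 = 10.079725 u
The mass defect is 10.079725 − 10.01019 = 0.069535 u.
E_B = 0.069535 × 931.5 = 64.7719 MeV
Dividing by A = 10 gives 6.477 MeV per nucleon.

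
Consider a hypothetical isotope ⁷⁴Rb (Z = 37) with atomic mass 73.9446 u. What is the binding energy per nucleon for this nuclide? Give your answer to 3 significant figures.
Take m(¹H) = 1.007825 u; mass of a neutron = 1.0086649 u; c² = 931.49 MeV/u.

Mass of separated nucleons = 37(1.007825) + 37(1.0086649) = 37.289525 + 37.3206013 = 74.6101263 u
The mass defect is 74.6101263 − 73.9446 = 0.6655263 u.
Converting to energy: 0.6655263 u × 931.49 MeV/u = 619.931 MeV
Dividing by A = 74 gives 8.377 MeV per nucleon.

8.38 MeV/nucleon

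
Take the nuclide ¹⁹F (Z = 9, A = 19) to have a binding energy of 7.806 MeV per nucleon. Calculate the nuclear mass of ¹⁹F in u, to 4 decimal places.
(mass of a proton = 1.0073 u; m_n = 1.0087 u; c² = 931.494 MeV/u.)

18.9935 u

Total binding energy = 19 × 7.806 = 148.314 MeV
Mass defect = 148.314 MeV / (931.494 MeV/u) = 0.159222 u
Constituent mass = 9(1.0073) + 10(1.0087) = 19.1527 u
Nuclear mass = 19.1527 − 0.159222 = 18.993478 u ≈ 18.9935 u (to 4 decimal places)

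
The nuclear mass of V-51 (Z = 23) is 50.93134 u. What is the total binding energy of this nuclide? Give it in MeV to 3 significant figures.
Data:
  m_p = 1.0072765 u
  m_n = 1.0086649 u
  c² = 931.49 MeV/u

Σm = 23·m_p + 28·m_n = 23.1673595 + 28.2426172 = 51.4099767 u
The mass defect is 51.4099767 − 50.93134 = 0.4786367 u.
Converting to energy: 0.4786367 u × 931.49 MeV/u = 445.845 MeV

446 MeV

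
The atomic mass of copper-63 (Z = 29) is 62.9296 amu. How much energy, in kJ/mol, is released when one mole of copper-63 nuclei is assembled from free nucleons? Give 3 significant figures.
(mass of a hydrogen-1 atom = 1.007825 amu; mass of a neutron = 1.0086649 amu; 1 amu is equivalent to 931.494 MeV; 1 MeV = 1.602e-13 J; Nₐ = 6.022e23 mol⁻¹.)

The nucleus contains 29 protons and 63 − 29 = 34 neutrons.
Mass of separated nucleons = 29(1.007825) + 34(1.0086649) = 29.226925 + 34.2946066 = 63.5215316 amu
Mass defect Δm = 63.5215316 − 62.9296 = 0.5919316 amu
E_B = 0.5919316 × 931.494 = 551.381 MeV
Per nucleus in joules: 551.381 MeV × 1.602e-13 J/MeV = 8.8331e-11 J
Per mole: 8.8331e-11 J × 6.022e23 mol⁻¹ = 5.3193e+13 J/mol

5.32e+10 kJ/mol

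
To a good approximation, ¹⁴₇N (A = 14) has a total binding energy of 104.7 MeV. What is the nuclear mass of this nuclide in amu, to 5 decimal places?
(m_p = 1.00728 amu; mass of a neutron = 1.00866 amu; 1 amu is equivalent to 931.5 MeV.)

Mass defect = 104.7 MeV / (931.5 MeV/amu) = 0.1123994 amu
Constituent mass = 7(1.00728) + 7(1.00866) = 14.11158 amu
Nuclear mass = 14.11158 − 0.1123994 = 13.9991806 amu ≈ 13.99918 amu (to 5 decimal places)

13.99918 amu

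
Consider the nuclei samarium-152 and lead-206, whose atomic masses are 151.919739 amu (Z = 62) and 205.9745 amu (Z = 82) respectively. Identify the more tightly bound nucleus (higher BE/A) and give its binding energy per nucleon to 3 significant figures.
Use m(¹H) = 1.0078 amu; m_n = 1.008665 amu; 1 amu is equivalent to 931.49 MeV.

samarium-152: Σm = 62(1.0078) + 90(1.008665) = 153.263450 amu; Δm = 1.343711 amu; E_B = 1251.653 MeV; E_B/A = 8.2346 MeV
lead-206: Σm = 82(1.0078) + 124(1.008665) = 207.714060 amu; Δm = 1.739560 amu; E_B = 1620.4 MeV; E_B/A = 7.866 MeV
samarium-152 has the higher binding energy per nucleon, so it is the more tightly bound nucleus.

samarium-152; 8.23 MeV/nucleon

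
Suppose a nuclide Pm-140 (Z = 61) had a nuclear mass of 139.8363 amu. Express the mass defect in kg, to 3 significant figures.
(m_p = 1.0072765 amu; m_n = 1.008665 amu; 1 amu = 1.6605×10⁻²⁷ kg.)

Z = 61, so N = A − Z = 140 − 61 = 79.
Σm = 61·m_p + 79·m_n = 61.4438665 + 79.684535 = 141.1284015 amu
The mass defect is 141.1284015 − 139.8363 = 1.2921015 amu.
In SI units: 1.2921015 amu × 1.6605×10⁻²⁷ kg/amu = 2.1455e-27 kg

2.15e-27 kg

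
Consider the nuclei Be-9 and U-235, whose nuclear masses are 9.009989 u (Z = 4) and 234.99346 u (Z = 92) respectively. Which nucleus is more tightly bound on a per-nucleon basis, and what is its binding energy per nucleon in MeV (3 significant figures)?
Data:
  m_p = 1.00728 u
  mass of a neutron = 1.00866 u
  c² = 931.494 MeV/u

Be-9: Σm = 4(1.00728) + 5(1.00866) = 9.07242 u; Δm = 0.062431 u; E_B = 58.154 MeV; E_B/A = 6.462 MeV
U-235: Σm = 92(1.00728) + 143(1.00866) = 236.90814 u; Δm = 1.91468 u; E_B = 1783.5 MeV; E_B/A = 7.589 MeV
U-235 has the higher binding energy per nucleon, so it is the more tightly bound nucleus.

U-235; 7.59 MeV/nucleon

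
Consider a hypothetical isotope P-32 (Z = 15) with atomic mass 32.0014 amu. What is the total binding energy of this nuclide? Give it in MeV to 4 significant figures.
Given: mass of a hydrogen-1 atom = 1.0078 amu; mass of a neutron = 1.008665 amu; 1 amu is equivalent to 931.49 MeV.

The nucleus contains 15 protons and 32 − 15 = 17 neutrons.
Mass of separated nucleons = 15(1.0078) + 17(1.008665) = 15.1170 + 17.147305 = 32.264305 amu
Mass defect Δm = 32.264305 − 32.0014 = 0.262905 amu
Binding energy = Δm·c² = 0.262905 × 931.49 MeV/amu = 244.893 MeV

244.9 MeV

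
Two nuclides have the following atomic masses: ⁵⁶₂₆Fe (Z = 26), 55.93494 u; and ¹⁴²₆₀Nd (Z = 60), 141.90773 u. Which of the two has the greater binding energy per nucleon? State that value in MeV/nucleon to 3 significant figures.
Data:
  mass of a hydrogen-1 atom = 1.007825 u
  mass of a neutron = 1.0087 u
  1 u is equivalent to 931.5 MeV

⁵⁶₂₆Fe; 8.81 MeV/nucleon

⁵⁶₂₆Fe: Σm = 26(1.007825) + 30(1.0087) = 56.464450 u; Δm = 0.529510 u; E_B = 493.24 MeV; E_B/A = 8.808 MeV
¹⁴²₆₀Nd: Σm = 60(1.007825) + 82(1.0087) = 143.182900 u; Δm = 1.275170 u; E_B = 1187.82 MeV; E_B/A = 8.3649 MeV
⁵⁶₂₆Fe has the higher binding energy per nucleon, so it is the more tightly bound nucleus.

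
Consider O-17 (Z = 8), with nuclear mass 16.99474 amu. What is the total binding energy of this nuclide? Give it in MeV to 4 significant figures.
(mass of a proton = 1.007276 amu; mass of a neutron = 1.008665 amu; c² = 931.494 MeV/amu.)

131.8 MeV

Mass of separated nucleons = 8(1.007276) + 9(1.008665) = 8.058208 + 9.077985 = 17.136193 amu
Δm = 17.136193 − 16.99474 = 0.141453 amu
Converting to energy: 0.141453 amu × 931.494 MeV/amu = 131.763 MeV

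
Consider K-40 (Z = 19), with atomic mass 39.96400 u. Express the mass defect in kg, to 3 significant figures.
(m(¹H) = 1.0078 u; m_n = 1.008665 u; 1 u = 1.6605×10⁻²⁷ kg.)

Z = 19, so N = A − Z = 40 − 19 = 21.
Total constituent mass: 19 × 1.0078 + 21 × 1.008665 = 40.330165 u
The mass defect is 40.330165 − 39.96400 = 0.366165 u.
In SI units: 0.366165 u × 1.6605×10⁻²⁷ kg/u = 6.0802e-28 kg

6.08e-28 kg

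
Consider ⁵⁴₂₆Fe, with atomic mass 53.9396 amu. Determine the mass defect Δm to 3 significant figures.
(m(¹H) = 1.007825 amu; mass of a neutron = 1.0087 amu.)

Mass of separated nucleons = 26(1.007825) + 28(1.0087) = 26.203450 + 28.2436 = 54.447050 amu
Mass defect Δm = 54.447050 − 53.9396 = 0.507450 amu

0.507 amu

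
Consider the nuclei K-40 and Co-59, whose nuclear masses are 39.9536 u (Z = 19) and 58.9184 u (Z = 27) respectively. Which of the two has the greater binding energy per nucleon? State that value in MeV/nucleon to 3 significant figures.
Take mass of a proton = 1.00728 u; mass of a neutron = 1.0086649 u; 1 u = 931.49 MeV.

Co-59; 8.77 MeV/nucleon

K-40: Σm = 19(1.00728) + 21(1.0086649) = 40.3202829 u; Δm = 0.3666829 u; E_B = 341.56 MeV; E_B/A = 8.539 MeV
Co-59: Σm = 27(1.00728) + 32(1.0086649) = 59.4738368 u; Δm = 0.5554368 u; E_B = 517.38 MeV; E_B/A = 8.769 MeV
Co-59 has the higher binding energy per nucleon, so it is the more tightly bound nucleus.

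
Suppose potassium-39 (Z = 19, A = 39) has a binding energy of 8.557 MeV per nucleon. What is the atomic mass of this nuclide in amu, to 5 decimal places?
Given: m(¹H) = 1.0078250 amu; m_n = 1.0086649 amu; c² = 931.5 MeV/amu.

Total binding energy = 39 × 8.557 = 333.723 MeV
Mass defect = 333.723 MeV / (931.5 MeV/amu) = 0.3582641 amu
Constituent mass = 19(1.0078250) + 20(1.0086649) = 39.3219730 amu
Atomic mass = 39.3219730 − 0.3582641 = 38.9637089 amu ≈ 38.96371 amu (to 5 decimal places)

38.96371 amu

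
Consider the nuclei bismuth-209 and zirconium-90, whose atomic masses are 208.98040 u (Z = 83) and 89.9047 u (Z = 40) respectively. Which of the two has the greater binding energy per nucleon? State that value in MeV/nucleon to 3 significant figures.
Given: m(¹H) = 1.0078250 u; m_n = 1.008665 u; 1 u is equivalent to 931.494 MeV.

zirconium-90; 8.71 MeV/nucleon

bismuth-209: Σm = 83(1.0078250) + 126(1.008665) = 210.7412650 u; Δm = 1.7608650 u; E_B = 1640.2 MeV; E_B/A = 7.848 MeV
zirconium-90: Σm = 40(1.0078250) + 50(1.008665) = 90.7462500 u; Δm = 0.8415500 u; E_B = 783.90 MeV; E_B/A = 8.710 MeV
zirconium-90 has the higher binding energy per nucleon, so it is the more tightly bound nucleus.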